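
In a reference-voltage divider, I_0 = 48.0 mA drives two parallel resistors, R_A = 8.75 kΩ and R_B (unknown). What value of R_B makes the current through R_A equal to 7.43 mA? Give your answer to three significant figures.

R_B ≈ 1.60 kΩ

In a two-way split, I_A/I_0 = R_B/(R_A + R_B).
With f = 0.1548, R_B = R_A · f/(1−f) = 8.75 × 0.1831 = 1.602 kΩ.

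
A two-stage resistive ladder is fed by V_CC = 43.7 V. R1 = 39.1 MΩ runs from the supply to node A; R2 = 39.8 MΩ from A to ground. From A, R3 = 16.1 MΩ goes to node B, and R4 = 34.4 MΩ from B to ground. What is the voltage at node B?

V_B ≈ 10.8 V

Looking into the second stage from A: R3 + R4 = 50.50 MΩ appears in parallel with R2.
R2 ‖ (R3+R4) = 22.26 MΩ.
So V_A = 43.7 × 0.3628 = 15.85 V.
V_B = V_A × 0.6812 = 10.80 V.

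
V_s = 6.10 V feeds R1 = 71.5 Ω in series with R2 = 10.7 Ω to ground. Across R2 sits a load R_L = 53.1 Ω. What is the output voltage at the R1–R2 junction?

R2 ‖ R_L = (10.7 × 53.1)/(10.7 + 53.1) = 8.905 Ω.
Then V_out = V_s · R2'/(R1 + R2') = 6.10 × 8.905/80.41 = 0.6756 V.

V_out ≈ 0.676 V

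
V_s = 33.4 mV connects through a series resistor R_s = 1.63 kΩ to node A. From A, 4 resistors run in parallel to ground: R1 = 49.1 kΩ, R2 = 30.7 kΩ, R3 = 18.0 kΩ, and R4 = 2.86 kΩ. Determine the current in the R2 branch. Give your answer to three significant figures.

Parallel bank: R_p = 1/(1/49.1 + 1/30.7 + 1/18.0 + 1/2.86) = 2.183 kΩ.
V_A by voltage divider: V_A = 33.4 × 2.183/(1.63 + 2.183) = 19.12 mV.
I(R2) = V_A / R2 = 19.12/30.7 = 0.6228 µA.

I ≈ 0.623 µA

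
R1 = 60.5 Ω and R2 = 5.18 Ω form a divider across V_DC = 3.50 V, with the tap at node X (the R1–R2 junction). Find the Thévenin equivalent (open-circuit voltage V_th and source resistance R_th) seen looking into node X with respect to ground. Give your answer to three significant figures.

V_th ≈ 0.276 V, R_th ≈ 4.77 Ω

With X open, the divider is unloaded: V_th = 3.50 × 5.18/65.68 = 0.2760 V.
Zeroing V_DC shorts the top of R1 to ground, so R_th = R1 ‖ R2 = 4.771 Ω.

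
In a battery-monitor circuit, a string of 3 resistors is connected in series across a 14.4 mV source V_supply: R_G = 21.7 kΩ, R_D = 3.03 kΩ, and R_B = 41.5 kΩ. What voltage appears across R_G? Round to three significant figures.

ΣR = 21.7 + 3.03 + 41.5 = 66.23 kΩ.
V = V_supply · R/ΣR = 14.4 × 0.3276 = 4.718 mV.

V ≈ 4.72 mV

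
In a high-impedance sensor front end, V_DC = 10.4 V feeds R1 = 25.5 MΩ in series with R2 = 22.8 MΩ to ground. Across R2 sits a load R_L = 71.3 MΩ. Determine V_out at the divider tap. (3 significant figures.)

V_out ≈ 4.20 V

The load sits in parallel with R2, giving an effective lower resistance R2' = R2·R_L/(R2+R_L) = 17.28 MΩ.
Then V_out = V_DC · R2'/(R1 + R2') = 10.4 × 17.28/42.78 = 4.200 V.
(Unloaded it would be 4.91 V; the load pulls it down.)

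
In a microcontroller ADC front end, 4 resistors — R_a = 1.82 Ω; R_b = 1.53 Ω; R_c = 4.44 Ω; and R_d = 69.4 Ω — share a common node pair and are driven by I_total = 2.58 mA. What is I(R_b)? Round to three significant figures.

ΣG = 1/1.82 + 1/1.53 + 1/4.44 + 1/69.4 = 1.443.
By the current-divider rule, I = I_total · G_k/ΣG = 2.58 × 0.4530 = 1.169 mA.

I ≈ 1.17 mA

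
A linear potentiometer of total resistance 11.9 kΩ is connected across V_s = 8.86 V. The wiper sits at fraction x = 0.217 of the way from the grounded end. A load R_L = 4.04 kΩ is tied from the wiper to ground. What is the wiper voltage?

Lower segment x·R_p = 2.582 kΩ; upper segment (1−x)·R_p = 9.318 kΩ.
R_L loads the lower segment: effective lower R = 1.575 kΩ.
V_out = 8.86 × 1.575/(9.318 + 1.575) = 1.281 V.
(Unloaded: V_out = x·V_s = 1.92 V.)

V_out ≈ 1.28 V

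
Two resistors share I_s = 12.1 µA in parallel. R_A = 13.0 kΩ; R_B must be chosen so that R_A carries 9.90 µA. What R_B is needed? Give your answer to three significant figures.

In a two-way split, I_A/I_s = R_B/(R_A + R_B).
9.90/12.1 = R_B/(R_A + R_B) → R_B = R_A · (0.8182)/(1 − 0.8182) = 13.0 × 4.500 = 58.50 kΩ.

R_B ≈ 58.5 kΩ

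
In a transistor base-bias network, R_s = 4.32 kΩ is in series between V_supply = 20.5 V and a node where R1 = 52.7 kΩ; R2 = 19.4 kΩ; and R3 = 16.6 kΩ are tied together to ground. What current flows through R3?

Combine the parallel branches: R_p = (1/52.7 + 1/19.4 + 1/16.6)⁻¹ = 7.647 kΩ.
V_A by voltage divider: V_A = 20.5 × 7.647/(4.32 + 7.647) = 13.10 V.
Branch current I = V_A/R3 = 13.10/16.6 = 0.7892 mA.

I ≈ 0.789 mA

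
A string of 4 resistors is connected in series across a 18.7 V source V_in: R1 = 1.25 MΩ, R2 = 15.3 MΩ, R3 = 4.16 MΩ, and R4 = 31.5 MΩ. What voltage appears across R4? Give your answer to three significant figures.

V ≈ 11.3 V

Total series resistance ΣR = 1.25 + 15.3 + 4.16 + 31.5 = 52.21 MΩ.
Voltage divider: V = V_in · (31.50 / 52.21) = 18.7 × 0.6033 = 11.28 V.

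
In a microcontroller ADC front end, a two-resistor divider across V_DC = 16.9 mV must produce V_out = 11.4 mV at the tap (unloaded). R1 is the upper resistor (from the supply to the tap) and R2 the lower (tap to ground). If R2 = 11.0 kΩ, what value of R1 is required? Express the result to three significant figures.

R1 ≈ 5.31 kΩ

V_out/V_DC = R2/(R1+R2) = 0.6746.
Rearranging, R1 = R2·(1−k)/k = 11.0 × 0.4825 = 5.307 kΩ.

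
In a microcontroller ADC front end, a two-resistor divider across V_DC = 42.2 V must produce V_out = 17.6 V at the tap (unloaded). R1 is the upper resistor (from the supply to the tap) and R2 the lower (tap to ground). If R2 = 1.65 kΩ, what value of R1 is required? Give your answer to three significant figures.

V_out/V_DC = R2/(R1+R2) = 0.4171.
Rearranging, R1 = R2·(1−k)/k = 1.65 × 1.398 = 2.306 kΩ.

R1 ≈ 2.31 kΩ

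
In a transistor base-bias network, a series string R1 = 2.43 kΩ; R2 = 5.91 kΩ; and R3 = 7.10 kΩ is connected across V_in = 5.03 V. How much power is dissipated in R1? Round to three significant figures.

P ≈ 0.258 mW

ΣR = 15.44 kΩ → I = 5.03/15.44 = 0.3258 mA.
P = I²R = 0.1061 × 2.43 = 0.2579 mW.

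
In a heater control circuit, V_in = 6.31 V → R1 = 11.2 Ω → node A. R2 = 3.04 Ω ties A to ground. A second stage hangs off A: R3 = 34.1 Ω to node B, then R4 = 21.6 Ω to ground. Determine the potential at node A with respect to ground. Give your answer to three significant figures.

V_A ≈ 1.29 V

Looking into the second stage from A: R3 + R4 = 55.70 Ω appears in parallel with R2.
Effective lower resistance at A: R2 ‖ 55.70 = 2.883 Ω.
First divider: V_A = V_in · 2.883/(11.2 + 2.883) = 1.292 V.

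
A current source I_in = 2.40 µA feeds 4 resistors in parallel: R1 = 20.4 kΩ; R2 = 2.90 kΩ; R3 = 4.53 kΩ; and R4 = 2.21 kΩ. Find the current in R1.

Total conductance ΣG = 1/20.4 + 1/2.90 + 1/4.53 + 1/2.21 = 1.067 (units of 1/kΩ).
By the current-divider rule, I = I_in · G_k/ΣG = 2.40 × 0.04594 = 0.1103 µA.

I ≈ 0.110 µA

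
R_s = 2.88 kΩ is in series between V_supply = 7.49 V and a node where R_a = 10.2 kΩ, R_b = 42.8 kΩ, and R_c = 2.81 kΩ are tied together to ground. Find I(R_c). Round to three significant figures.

Equivalent of the parallel group: R_p = 2.095 kΩ.
V_A = 7.49 × 2.095/4.975 = 3.154 V.
I(R_c) = V_A / R_c = 3.154/2.81 = 1.123 mA.

I ≈ 1.12 mA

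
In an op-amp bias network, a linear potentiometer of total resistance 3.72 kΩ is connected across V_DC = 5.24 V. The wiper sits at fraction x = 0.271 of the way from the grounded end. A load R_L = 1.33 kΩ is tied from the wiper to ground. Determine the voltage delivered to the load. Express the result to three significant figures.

V_out ≈ 0.915 V

Lower segment x·R_p = 1.008 kΩ; upper segment (1−x)·R_p = 2.712 kΩ.
Lower segment in parallel with the load: 1.008 ‖ 1.33 = 0.5735 kΩ.
Then V_out = V_DC · 0.5735/(2.712 + 0.5735) = 0.9146 V.
(Unloaded: V_out = x·V_DC = 1.42 V.)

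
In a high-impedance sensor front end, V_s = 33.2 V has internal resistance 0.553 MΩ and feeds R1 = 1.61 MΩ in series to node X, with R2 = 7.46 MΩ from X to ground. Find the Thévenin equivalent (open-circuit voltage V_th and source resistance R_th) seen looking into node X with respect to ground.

V_th ≈ 25.7 V, R_th ≈ 1.68 MΩ

R1' = 0.553 + 1.61 = 2.163 MΩ (source resistance + R1).
V_th is the unloaded tap voltage: V_s · R2/(R1'+R2) = 33.2 × 0.7752 = 25.74 V.
With V_s suppressed (replaced by a short), R_th = R1' ‖ R2 = (2.163 × 7.46)/(2.163 + 7.46) = 1.677 MΩ.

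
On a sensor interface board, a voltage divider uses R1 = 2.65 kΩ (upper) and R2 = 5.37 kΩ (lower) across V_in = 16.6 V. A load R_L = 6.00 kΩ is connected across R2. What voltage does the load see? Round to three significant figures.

V_out ≈ 8.58 V

The load sits in parallel with R2, giving an effective lower resistance R2' = R2·R_L/(R2+R_L) = 2.834 kΩ.
Now apply the divider: V_out = 16.6 × 0.5168 = 8.578 V.
(Unloaded it would be 11.1 V; the load pulls it down.)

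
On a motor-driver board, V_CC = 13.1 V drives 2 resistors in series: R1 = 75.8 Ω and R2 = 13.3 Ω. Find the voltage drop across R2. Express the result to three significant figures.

Series total: ΣR = 75.8 + 13.3 = 89.10 Ω.
V = V_CC · R/ΣR = 13.1 × 0.1493 = 1.955 V.

V ≈ 1.96 V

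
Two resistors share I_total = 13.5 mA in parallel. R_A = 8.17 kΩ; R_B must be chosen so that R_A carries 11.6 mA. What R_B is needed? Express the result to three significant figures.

The fraction through R_A equals R_B/(R_A+R_B).
With f = 0.8593, R_B = R_A · f/(1−f) = 8.17 × 6.105 = 49.88 kΩ.

R_B ≈ 49.9 kΩ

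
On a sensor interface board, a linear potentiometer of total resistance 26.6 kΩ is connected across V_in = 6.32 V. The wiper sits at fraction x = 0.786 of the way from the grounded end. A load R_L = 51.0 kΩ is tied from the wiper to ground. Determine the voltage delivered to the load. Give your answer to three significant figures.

Split the track: R_lower = x·R_p = 20.91 kΩ, R_upper = (1−x)·R_p = 5.692 kΩ.
(x·R_p) ‖ R_L = 14.83 kΩ.
V_out = 6.32 × 14.83/(5.692 + 14.83) = 4.567 V.
(Unloaded: V_out = x·V_in = 4.97 V.)

V_out ≈ 4.57 V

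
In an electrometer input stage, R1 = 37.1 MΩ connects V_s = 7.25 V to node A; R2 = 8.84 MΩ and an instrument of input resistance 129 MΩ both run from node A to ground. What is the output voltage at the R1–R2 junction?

The load sits in parallel with R2, giving an effective lower resistance R2' = R2·R_L/(R2+R_L) = 8.273 MΩ.
Now apply the divider: V_out = 7.25 × 0.1823 = 1.322 V.
(Unloaded it would be 1.40 V; the load pulls it down.)

V_out ≈ 1.32 V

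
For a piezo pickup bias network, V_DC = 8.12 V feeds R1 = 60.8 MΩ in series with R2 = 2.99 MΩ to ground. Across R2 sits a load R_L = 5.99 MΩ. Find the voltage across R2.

R2 ‖ R_L = (2.99 × 5.99)/(2.99 + 5.99) = 1.994 MΩ.
Then V_out = V_DC · R2'/(R1 + R2') = 8.12 × 1.994/62.79 = 0.2579 V.
(Unloaded it would be 0.381 V; the load pulls it down.)

V_out ≈ 0.258 V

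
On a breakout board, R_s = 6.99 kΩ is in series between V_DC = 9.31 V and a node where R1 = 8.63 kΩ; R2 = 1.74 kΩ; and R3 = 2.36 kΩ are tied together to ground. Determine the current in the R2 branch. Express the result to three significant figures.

Combine the parallel branches: R_p = (1/8.63 + 1/1.74 + 1/2.36)⁻¹ = 0.8974 kΩ.
V_A by voltage divider: V_A = 9.31 × 0.8974/(6.99 + 0.8974) = 1.059 V.
I(R2) = V_A / R2 = 1.059/1.74 = 0.6088 mA.
(Check via current divider: I_total = 1.180 mA; share G_k/ΣG = 0.5158 → same result.)

I ≈ 0.609 mA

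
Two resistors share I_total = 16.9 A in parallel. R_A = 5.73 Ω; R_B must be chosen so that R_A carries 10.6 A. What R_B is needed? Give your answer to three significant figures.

R_B ≈ 9.64 Ω

Two-branch current divider: I_A = I_total · R_B/(R_A + R_B).
10.6/16.9 = R_B/(R_A + R_B) → R_B = R_A · (0.6272)/(1 − 0.6272) = 5.73 × 1.683 = 9.641 Ω.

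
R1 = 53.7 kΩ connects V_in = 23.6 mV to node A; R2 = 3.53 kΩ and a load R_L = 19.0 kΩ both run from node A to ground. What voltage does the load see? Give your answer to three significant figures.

R2 ‖ R_L = (3.53 × 19.0)/(3.53 + 19.0) = 2.977 kΩ.
Voltage divider with the loaded lower leg: V_out = 23.6 × 2.977/(53.7 + 2.977) = 23.6 × 0.05252 = 1.240 mV.
(Unloaded it would be 1.46 mV; the load pulls it down.)

V_out ≈ 1.24 mV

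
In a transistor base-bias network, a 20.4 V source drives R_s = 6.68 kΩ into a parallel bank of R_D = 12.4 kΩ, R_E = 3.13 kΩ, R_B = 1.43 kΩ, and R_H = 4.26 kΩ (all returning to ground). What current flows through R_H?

I ≈ 0.483 mA

Equivalent of the parallel group: R_p = 0.7495 kΩ.
Node voltage V_A = V_CC · R_p/(R_s + R_p) = 20.4 × 0.1009 = 2.058 V.
I(R_H) = V_A / R_H = 2.058/4.26 = 0.4831 mA.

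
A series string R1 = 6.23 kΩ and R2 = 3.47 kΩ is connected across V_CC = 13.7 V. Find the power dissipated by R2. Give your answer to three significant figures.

P ≈ 6.92 mW

The common current is I = 13.7/9.700 = 1.412 mA.
P = I²R = 1.995 × 3.47 = 6.922 mW.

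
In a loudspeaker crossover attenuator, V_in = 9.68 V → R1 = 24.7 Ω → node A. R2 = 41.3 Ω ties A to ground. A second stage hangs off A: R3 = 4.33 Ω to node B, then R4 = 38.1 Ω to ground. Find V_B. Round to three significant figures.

Node A sees R2 in parallel with the series input of stage 2, R3 + R4 = 42.43 Ω.
R2 ‖ (R3+R4) = 20.93 Ω.
So V_A = 9.68 × 0.4587 = 4.440 V.
V_B = V_A × 0.8979 = 3.987 V.

V_B ≈ 3.99 V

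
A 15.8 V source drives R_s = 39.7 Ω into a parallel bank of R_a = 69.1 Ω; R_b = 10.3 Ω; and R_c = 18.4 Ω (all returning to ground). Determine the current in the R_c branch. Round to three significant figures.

I ≈ 0.113 A

Equivalent of the parallel group: R_p = 6.027 Ω.
V_A = 15.8 × 6.027/45.73 = 2.083 V.
I(R_c) = V_A / R_c = 2.083/18.4 = 0.1132 A.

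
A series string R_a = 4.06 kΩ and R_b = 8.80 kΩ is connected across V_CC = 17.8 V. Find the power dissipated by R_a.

ΣR = 12.86 kΩ → I = 17.8/12.86 = 1.384 mA.
P(R_a) = I²·R_a = (1.384)² × 4.06 = 7.778 mW.

P ≈ 7.78 mW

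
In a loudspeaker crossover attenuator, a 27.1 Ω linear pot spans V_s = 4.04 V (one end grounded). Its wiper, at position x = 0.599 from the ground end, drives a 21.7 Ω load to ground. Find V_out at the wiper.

V_out ≈ 1.86 V

Split the track: R_lower = x·R_p = 16.23 Ω, R_upper = (1−x)·R_p = 10.87 Ω.
Lower segment in parallel with the load: 16.23 ‖ 21.7 = 9.286 Ω.
Loaded-divider output: V_out = 4.04 × 0.4608 = 1.862 V.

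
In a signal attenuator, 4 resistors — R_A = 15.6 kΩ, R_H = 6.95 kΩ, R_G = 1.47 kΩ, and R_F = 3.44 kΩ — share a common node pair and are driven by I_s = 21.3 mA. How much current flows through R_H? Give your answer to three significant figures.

I ≈ 2.60 mA

Conductances: ΣG = 1/15.6 + 1/6.95 + 1/1.47 + 1/3.44 = 1.179 (1/kΩ).
R_H takes the fraction G_k/ΣG = 0.1439/1.179 = 0.1220, so I = 21.3 × 0.1220 = 2.600 mA.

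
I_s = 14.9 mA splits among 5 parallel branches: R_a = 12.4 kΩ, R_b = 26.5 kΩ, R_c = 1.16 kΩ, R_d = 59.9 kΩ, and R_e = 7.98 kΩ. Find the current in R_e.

Total conductance ΣG = 1/12.4 + 1/26.5 + 1/1.16 + 1/59.9 + 1/7.98 = 1.122 (units of 1/kΩ).
R_e takes the fraction G_k/ΣG = 0.1253/1.122 = 0.1116, so I = 14.9 × 0.1116 = 1.663 mA.

I ≈ 1.66 mA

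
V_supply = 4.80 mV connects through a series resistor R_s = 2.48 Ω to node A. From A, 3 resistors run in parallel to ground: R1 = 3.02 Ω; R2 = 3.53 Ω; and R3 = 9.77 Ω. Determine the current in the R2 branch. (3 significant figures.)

Combine the parallel branches: R_p = (1/3.02 + 1/3.53 + 1/9.77)⁻¹ = 1.395 Ω.
V_A by voltage divider: V_A = 4.80 × 1.395/(2.48 + 1.395) = 1.728 mV.
Branch current I = V_A/R2 = 1.728/3.53 = 0.4896 mA.

I ≈ 0.490 mA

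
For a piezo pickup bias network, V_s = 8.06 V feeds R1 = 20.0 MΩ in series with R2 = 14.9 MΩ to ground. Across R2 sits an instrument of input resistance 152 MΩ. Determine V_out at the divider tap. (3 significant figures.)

V_out ≈ 3.26 V

The load sits in parallel with R2, giving an effective lower resistance R2' = R2·R_L/(R2+R_L) = 13.57 MΩ.
Now apply the divider: V_out = 8.06 × 0.4042 = 3.258 V.
(Unloaded it would be 3.44 V; the load pulls it down.)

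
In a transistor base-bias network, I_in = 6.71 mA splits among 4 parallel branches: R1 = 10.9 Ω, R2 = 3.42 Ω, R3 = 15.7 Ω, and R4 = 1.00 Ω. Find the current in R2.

Conductances: ΣG = 1/10.9 + 1/3.42 + 1/15.7 + 1/1.00 = 1.448 (1/Ω).
R2 takes the fraction G_k/ΣG = 0.2924/1.448 = 0.2020, so I = 6.71 × 0.2020 = 1.355 mA.

I ≈ 1.36 mA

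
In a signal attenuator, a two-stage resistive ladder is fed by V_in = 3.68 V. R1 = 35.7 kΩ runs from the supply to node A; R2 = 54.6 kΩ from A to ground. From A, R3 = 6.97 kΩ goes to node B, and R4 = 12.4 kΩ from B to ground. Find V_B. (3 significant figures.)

Node A sees R2 in parallel with the series input of stage 2, R3 + R4 = 19.37 kΩ.
Effective lower resistance at A: R2 ‖ 19.37 = 14.30 kΩ.
First divider: V_A = V_in · 14.30/(35.7 + 14.30) = 1.052 V.
V_B = V_A × 0.6402 = 0.6737 V.

V_B ≈ 0.674 V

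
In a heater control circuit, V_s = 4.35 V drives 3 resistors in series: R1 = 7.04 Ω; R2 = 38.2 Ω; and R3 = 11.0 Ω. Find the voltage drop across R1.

V ≈ 0.545 V

Total series resistance ΣR = 7.04 + 38.2 + 11.0 = 56.24 Ω.
Voltage divider: V = V_s · (7.040 / 56.24) = 4.35 × 0.1252 = 0.5445 V.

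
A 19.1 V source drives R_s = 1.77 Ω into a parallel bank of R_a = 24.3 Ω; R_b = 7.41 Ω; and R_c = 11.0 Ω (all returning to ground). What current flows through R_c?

Equivalent of the parallel group: R_p = 3.745 Ω.
V_A by voltage divider: V_A = 19.1 × 3.745/(1.77 + 3.745) = 12.97 V.
Branch current I = V_A/R_c = 12.97/11.0 = 1.179 A.

I ≈ 1.18 A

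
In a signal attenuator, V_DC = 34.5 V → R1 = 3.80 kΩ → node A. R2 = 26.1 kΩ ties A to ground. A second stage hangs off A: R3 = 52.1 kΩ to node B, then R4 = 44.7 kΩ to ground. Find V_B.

The second stage (R3 + R4 = 96.80 kΩ) loads node A in parallel with R2.
Effective lower resistance at A: R2 ‖ 96.80 = 20.56 kΩ.
So V_A = 34.5 × 0.8440 = 29.12 V.
V_B = V_A × 0.4618 = 13.45 V.

V_B ≈ 13.4 V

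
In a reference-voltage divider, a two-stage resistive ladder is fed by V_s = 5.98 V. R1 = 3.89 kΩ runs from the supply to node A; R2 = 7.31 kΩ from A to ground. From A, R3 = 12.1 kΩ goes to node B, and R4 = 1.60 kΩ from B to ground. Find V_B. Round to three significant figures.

Node A sees R2 in parallel with the series input of stage 2, R3 + R4 = 13.70 kΩ.
Effective lower resistance at A: R2 ‖ 13.70 = 4.767 kΩ.
First divider: V_A = V_s · 4.767/(3.89 + 4.767) = 3.293 V.
Then the unloaded second divider: V_B = V_A × R4/(R3+R4) = 3.293 × 0.1168 = 0.3846 V.

V_B ≈ 0.385 V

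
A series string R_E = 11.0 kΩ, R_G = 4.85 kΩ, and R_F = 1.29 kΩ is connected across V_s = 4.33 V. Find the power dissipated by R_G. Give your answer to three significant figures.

The common current is I = 4.33/17.14 = 0.2526 mA.
P = I²R = 0.06382 × 4.85 = 0.3095 mW.

P ≈ 0.310 mW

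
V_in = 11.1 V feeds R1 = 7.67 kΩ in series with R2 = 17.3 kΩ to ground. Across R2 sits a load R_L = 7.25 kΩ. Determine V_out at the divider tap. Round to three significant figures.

V_out ≈ 4.44 V

First combine the lower leg with the load: R2 ‖ R_L = 5.109 kΩ.
Voltage divider with the loaded lower leg: V_out = 11.1 × 5.109/(7.67 + 5.109) = 11.1 × 0.3998 = 4.438 V.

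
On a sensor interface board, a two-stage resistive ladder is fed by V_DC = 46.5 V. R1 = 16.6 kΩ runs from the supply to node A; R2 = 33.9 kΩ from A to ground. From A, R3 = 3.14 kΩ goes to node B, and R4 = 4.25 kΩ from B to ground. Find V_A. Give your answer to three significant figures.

V_A ≈ 12.4 V

Looking into the second stage from A: R3 + R4 = 7.390 kΩ appears in parallel with R2.
R2 ‖ (R3+R4) = 6.067 kΩ.
V_A = 46.5 × 6.067/(16.6 + 6.067) = 12.45 V.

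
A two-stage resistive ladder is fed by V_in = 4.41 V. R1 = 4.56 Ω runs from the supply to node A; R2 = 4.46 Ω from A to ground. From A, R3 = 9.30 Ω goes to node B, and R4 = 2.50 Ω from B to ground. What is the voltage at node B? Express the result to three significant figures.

The second stage (R3 + R4 = 11.80 Ω) loads node A in parallel with R2.
R2 ‖ (R3+R4) = 3.237 Ω.
So V_A = 4.41 × 0.4151 = 1.831 V.
Then the unloaded second divider: V_B = V_A × R4/(R3+R4) = 1.831 × 0.2119 = 0.3879 V.

V_B ≈ 0.388 V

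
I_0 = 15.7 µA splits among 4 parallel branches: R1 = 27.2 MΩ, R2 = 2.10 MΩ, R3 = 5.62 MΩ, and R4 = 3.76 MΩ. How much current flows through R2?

I ≈ 7.81 µA

Conductances: ΣG = 1/27.2 + 1/2.10 + 1/5.62 + 1/3.76 = 0.9568 (1/MΩ).
R2 takes the fraction G_k/ΣG = 0.4762/0.9568 = 0.4977, so I = 15.7 × 0.4977 = 7.813 µA.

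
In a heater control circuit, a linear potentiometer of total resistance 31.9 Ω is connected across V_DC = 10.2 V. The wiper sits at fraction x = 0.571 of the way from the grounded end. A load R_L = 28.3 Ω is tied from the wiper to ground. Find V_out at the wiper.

V_out ≈ 4.56 V

Split the track: R_lower = x·R_p = 18.21 Ω, R_upper = (1−x)·R_p = 13.69 Ω.
Lower segment in parallel with the load: 18.21 ‖ 28.3 = 11.08 Ω.
Loaded-divider output: V_out = 10.2 × 0.4475 = 4.564 V.
(Unloaded: V_out = x·V_DC = 5.82 V.)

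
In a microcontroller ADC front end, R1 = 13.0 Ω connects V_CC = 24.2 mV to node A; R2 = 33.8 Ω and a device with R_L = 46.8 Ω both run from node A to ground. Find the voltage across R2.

V_out ≈ 14.6 mV

The load sits in parallel with R2, giving an effective lower resistance R2' = R2·R_L/(R2+R_L) = 19.63 Ω.
Now apply the divider: V_out = 24.2 × 0.6015 = 14.56 mV.
(Unloaded it would be 17.5 mV; the load pulls it down.)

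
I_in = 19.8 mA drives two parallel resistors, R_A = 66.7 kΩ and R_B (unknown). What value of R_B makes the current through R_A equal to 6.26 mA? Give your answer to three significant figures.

R_B ≈ 30.8 kΩ

In a two-way split, I_A/I_in = R_B/(R_A + R_B).
6.26/19.8 = R_B/(R_A + R_B) → R_B = R_A · (0.3162)/(1 − 0.3162) = 66.7 × 0.4623 = 30.84 kΩ.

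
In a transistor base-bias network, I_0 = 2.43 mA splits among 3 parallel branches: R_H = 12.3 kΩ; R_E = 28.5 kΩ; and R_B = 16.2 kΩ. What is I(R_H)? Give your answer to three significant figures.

I ≈ 1.11 mA

Conductances: ΣG = 1/12.3 + 1/28.5 + 1/16.2 = 0.1781 (1/kΩ).
By the current-divider rule, I = I_0 · G_k/ΣG = 2.43 × 0.4564 = 1.109 mA.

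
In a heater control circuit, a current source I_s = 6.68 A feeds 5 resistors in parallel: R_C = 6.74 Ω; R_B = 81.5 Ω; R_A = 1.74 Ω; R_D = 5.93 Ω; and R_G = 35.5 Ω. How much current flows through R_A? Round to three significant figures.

Conductances: ΣG = 1/6.74 + 1/81.5 + 1/1.74 + 1/5.93 + 1/35.5 = 0.9322 (1/Ω).
Current divider: I(R_A) = I_s · G_k/ΣG = 6.68 × (0.5747/0.9322) = 6.68 × 0.6165 = 4.119 A.

I ≈ 4.12 A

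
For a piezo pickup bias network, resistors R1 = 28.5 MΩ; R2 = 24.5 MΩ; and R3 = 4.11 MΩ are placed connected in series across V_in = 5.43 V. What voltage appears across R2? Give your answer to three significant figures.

V ≈ 2.33 V

ΣR = 28.5 + 24.5 + 4.11 = 57.11 MΩ.
Voltage divider: V = V_in · (24.50 / 57.11) = 5.43 × 0.4290 = 2.329 V.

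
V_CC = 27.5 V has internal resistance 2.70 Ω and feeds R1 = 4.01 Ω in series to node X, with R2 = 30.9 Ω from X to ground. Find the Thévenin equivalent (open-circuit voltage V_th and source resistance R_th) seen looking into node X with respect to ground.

V_th ≈ 22.6 V, R_th ≈ 5.51 Ω

R1' = 2.70 + 4.01 = 6.710 Ω (source resistance + R1).
V_th is the unloaded tap voltage: V_CC · R2/(R1'+R2) = 27.5 × 0.8216 = 22.59 V.
Looking into X with the source shorted: R_th = R1'·R2/(R1'+R2) = 6.710 × 30.9/37.61 = 5.513 Ω.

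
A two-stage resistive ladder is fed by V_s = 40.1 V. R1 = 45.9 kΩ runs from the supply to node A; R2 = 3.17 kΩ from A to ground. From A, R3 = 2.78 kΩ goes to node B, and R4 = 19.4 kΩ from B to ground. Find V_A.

Node A sees R2 in parallel with the series input of stage 2, R3 + R4 = 22.18 kΩ.
R2 ‖ (R3+R4) = 2.774 kΩ.
V_A = 40.1 × 2.774/(45.9 + 2.774) = 2.285 V.

V_A ≈ 2.29 V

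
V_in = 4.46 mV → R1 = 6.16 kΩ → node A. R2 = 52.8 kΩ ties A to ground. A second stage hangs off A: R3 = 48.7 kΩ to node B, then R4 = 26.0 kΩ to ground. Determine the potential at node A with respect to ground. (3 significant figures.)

V_A ≈ 3.72 mV

The second stage (R3 + R4 = 74.70 kΩ) loads node A in parallel with R2.
Effective lower resistance at A: R2 ‖ 74.70 = 30.93 kΩ.
First divider: V_A = V_in · 30.93/(6.16 + 30.93) = 3.719 mV.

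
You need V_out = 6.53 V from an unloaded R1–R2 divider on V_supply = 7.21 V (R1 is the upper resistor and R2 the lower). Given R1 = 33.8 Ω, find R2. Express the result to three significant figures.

The divider ratio is R2/(R1+R2) = 6.53/7.21 = 0.9057.
R2 = R1 · 0.9057/(1 − 0.9057) = 324.6 Ω.

R2 ≈ 325 Ω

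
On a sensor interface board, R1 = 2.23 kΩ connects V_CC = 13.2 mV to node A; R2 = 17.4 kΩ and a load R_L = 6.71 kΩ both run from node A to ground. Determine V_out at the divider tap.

The load sits in parallel with R2, giving an effective lower resistance R2' = R2·R_L/(R2+R_L) = 4.843 kΩ.
Then V_out = V_CC · R2'/(R1 + R2') = 13.2 × 4.843/7.073 = 9.038 mV.
(Unloaded it would be 11.7 mV; the load pulls it down.)

V_out ≈ 9.04 mV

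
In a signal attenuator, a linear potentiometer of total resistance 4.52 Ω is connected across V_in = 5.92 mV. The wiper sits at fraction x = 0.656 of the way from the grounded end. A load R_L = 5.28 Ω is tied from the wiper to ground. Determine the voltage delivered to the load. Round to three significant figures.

V_out ≈ 3.25 mV

Split the track: R_lower = x·R_p = 2.965 Ω, R_upper = (1−x)·R_p = 1.555 Ω.
(x·R_p) ‖ R_L = 1.899 Ω.
Loaded-divider output: V_out = 5.92 × 0.5498 = 3.255 mV.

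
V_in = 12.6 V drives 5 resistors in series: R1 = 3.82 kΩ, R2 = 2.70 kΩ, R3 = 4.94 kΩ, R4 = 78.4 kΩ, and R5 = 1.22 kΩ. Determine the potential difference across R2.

V ≈ 0.374 V

Series total: ΣR = 3.82 + 2.70 + 4.94 + 78.4 + 1.22 = 91.08 kΩ.
Voltage divider: V = V_in · (2.700 / 91.08) = 12.6 × 0.02964 = 0.3735 V.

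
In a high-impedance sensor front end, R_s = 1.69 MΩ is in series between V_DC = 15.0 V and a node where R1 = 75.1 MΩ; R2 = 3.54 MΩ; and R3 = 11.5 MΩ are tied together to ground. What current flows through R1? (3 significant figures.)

I ≈ 0.121 µA

Combine the parallel branches: R_p = (1/75.1 + 1/3.54 + 1/11.5)⁻¹ = 2.613 MΩ.
V_A = 15.0 × 2.613/4.303 = 9.108 V.
I(R1) = V_A / R1 = 9.108/75.1 = 0.1213 µA.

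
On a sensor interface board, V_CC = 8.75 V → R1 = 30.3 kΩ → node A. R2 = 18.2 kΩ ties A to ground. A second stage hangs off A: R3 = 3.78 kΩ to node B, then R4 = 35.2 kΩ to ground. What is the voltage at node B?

The second stage (R3 + R4 = 38.98 kΩ) loads node A in parallel with R2.
Effective lower resistance at A: R2 ‖ 38.98 = 12.41 kΩ.
First divider: V_A = V_CC · 12.41/(30.3 + 12.41) = 2.542 V.
Then the unloaded second divider: V_B = V_A × R4/(R3+R4) = 2.542 × 0.9030 = 2.296 V.

V_B ≈ 2.30 V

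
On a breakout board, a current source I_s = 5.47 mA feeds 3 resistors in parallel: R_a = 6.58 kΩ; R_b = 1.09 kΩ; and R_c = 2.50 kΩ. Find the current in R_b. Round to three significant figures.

ΣG = 1/6.58 + 1/1.09 + 1/2.50 = 1.469.
By the current-divider rule, I = I_s · G_k/ΣG = 5.47 × 0.6244 = 3.415 mA.

I ≈ 3.42 mA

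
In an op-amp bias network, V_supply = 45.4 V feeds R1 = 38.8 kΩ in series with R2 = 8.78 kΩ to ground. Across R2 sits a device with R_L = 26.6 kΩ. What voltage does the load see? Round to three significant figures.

V_out ≈ 6.60 V

The load sits in parallel with R2, giving an effective lower resistance R2' = R2·R_L/(R2+R_L) = 6.601 kΩ.
Voltage divider with the loaded lower leg: V_out = 45.4 × 6.601/(38.8 + 6.601) = 45.4 × 0.1454 = 6.601 V.
(Unloaded it would be 8.38 V; the load pulls it down.)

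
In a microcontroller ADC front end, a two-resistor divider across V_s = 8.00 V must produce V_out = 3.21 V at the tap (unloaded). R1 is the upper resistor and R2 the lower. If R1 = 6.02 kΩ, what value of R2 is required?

The divider ratio is R2/(R1+R2) = 3.21/8.00 = 0.4012.
So R2 = R1 · V_out/(V_s − V_out) = 6.02 × 3.21/(8.00 − 3.21) = 6.02 × 0.6701 = 4.034 kΩ.

R2 ≈ 4.03 kΩ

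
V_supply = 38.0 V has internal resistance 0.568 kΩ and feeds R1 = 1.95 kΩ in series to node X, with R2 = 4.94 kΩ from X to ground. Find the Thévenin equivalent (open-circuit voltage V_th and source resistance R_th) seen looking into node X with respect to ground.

R1' = 0.568 + 1.95 = 2.518 kΩ (source resistance + R1).
With X open, the divider is unloaded: V_th = 38.0 × 4.94/7.458 = 25.17 V.
Zeroing V_supply shorts the top of R1' to ground, so R_th = R1' ‖ R2 = 1.668 kΩ.

V_th ≈ 25.2 V, R_th ≈ 1.67 kΩ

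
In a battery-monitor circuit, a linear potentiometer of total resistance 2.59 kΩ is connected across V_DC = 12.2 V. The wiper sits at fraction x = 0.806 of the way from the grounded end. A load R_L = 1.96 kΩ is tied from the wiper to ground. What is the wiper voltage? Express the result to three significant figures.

V_out ≈ 8.15 V

Lower segment x·R_p = 2.088 kΩ; upper segment (1−x)·R_p = 0.5025 kΩ.
(x·R_p) ‖ R_L = 1.011 kΩ.
V_out = 12.2 × 1.011/(0.5025 + 1.011) = 8.149 V.
(Unloaded: V_out = x·V_DC = 9.83 V.)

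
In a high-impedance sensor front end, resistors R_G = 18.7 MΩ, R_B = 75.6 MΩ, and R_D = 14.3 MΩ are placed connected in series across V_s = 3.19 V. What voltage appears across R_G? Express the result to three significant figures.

ΣR = 18.7 + 75.6 + 14.3 = 108.6 MΩ.
V = V_s · R/ΣR = 3.19 × 0.1722 = 0.5493 V.

V ≈ 0.549 V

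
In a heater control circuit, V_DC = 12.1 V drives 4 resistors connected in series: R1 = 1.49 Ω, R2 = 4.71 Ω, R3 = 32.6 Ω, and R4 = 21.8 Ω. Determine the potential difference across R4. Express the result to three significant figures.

V ≈ 4.35 V

Total series resistance ΣR = 1.49 + 4.71 + 32.6 + 21.8 = 60.60 Ω.
Voltage divider: V = V_DC · (21.80 / 60.60) = 12.1 × 0.3597 = 4.353 V.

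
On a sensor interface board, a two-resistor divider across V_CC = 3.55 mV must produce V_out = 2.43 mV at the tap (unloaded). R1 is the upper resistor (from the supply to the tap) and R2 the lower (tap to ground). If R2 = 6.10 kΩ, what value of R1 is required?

The divider ratio is R2/(R1+R2) = 2.43/3.55 = 0.6845.
Rearranging, R1 = R2·(1−k)/k = 6.10 × 0.4609 = 2.812 kΩ.

R1 ≈ 2.81 kΩ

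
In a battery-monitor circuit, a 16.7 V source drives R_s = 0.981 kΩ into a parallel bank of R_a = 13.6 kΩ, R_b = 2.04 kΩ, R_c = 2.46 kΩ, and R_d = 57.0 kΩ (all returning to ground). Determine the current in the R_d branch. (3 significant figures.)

Equivalent of the parallel group: R_p = 1.012 kΩ.
V_A = 16.7 × 1.012/1.993 = 8.481 V.
I(R_d) = V_A / R_d = 8.481/57.0 = 0.1488 mA.

I ≈ 0.149 mA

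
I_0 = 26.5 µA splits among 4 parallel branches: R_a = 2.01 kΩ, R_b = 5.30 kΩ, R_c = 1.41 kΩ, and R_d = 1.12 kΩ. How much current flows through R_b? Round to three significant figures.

I ≈ 2.19 µA

Total conductance ΣG = 1/2.01 + 1/5.30 + 1/1.41 + 1/1.12 = 2.288 (units of 1/kΩ).
Current divider: I(R_b) = I_0 · G_k/ΣG = 26.5 × (0.1887/2.288) = 26.5 × 0.08246 = 2.185 µA.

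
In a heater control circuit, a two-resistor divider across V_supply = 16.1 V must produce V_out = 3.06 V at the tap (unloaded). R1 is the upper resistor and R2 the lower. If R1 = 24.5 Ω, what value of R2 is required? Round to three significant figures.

The divider ratio is R2/(R1+R2) = 3.06/16.1 = 0.1901.
So R2 = R1 · V_out/(V_supply − V_out) = 24.5 × 3.06/(16.1 − 3.06) = 24.5 × 0.2347 = 5.749 Ω.

R2 ≈ 5.75 Ω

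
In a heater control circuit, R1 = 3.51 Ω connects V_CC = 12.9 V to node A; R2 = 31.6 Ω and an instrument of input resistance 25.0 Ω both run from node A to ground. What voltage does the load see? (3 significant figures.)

V_out ≈ 10.3 V

First combine the lower leg with the load: R2 ‖ R_L = 13.96 Ω.
Voltage divider with the loaded lower leg: V_out = 12.9 × 13.96/(3.51 + 13.96) = 12.9 × 0.7991 = 10.31 V.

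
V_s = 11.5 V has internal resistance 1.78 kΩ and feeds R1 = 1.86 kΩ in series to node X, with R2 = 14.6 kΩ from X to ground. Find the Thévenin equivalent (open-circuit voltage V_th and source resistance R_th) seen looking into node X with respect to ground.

V_th ≈ 9.21 V, R_th ≈ 2.91 kΩ

R1' = 1.78 + 1.86 = 3.640 kΩ (source resistance + R1).
V_th is the unloaded tap voltage: V_s · R2/(R1'+R2) = 11.5 × 0.8004 = 9.205 V.
Zeroing V_s shorts the top of R1' to ground, so R_th = R1' ‖ R2 = 2.914 kΩ.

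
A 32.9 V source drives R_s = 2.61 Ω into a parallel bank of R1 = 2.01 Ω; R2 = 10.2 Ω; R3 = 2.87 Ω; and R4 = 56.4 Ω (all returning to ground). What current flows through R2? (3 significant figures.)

Combine the parallel branches: R_p = (1/2.01 + 1/10.2 + 1/2.87 + 1/56.4)⁻¹ = 1.040 Ω.
V_A = 32.9 × 1.040/3.650 = 9.373 V.
Branch current I = V_A/R2 = 9.373/10.2 = 0.9189 A.

I ≈ 0.919 A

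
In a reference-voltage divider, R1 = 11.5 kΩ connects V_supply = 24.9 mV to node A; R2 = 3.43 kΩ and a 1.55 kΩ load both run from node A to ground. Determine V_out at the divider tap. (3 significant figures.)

First combine the lower leg with the load: R2 ‖ R_L = 1.068 kΩ.
Then V_out = V_supply · R2'/(R1 + R2') = 24.9 × 1.068/12.57 = 2.115 mV.

V_out ≈ 2.12 mV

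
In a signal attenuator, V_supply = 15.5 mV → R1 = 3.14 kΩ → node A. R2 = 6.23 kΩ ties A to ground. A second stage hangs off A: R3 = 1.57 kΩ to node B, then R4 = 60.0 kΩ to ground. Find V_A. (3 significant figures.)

Node A sees R2 in parallel with the series input of stage 2, R3 + R4 = 61.57 kΩ.
Effective lower resistance at A: R2 ‖ 61.57 = 5.658 kΩ.
So V_A = 15.5 × 0.6431 = 9.968 mV.

V_A ≈ 9.97 mV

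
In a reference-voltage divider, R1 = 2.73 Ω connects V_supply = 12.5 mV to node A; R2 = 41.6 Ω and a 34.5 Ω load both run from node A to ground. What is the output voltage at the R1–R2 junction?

The load sits in parallel with R2, giving an effective lower resistance R2' = R2·R_L/(R2+R_L) = 18.86 Ω.
Now apply the divider: V_out = 12.5 × 0.8735 = 10.92 mV.

V_out ≈ 10.9 mV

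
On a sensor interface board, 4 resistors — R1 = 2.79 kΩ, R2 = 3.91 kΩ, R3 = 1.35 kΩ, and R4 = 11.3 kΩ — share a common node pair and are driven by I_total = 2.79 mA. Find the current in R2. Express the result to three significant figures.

I ≈ 0.494 mA

Conductances: ΣG = 1/2.79 + 1/3.91 + 1/1.35 + 1/11.3 = 1.443 (1/kΩ).
Current divider: I(R2) = I_total · G_k/ΣG = 2.79 × (0.2558/1.443) = 2.79 × 0.1772 = 0.4944 mA.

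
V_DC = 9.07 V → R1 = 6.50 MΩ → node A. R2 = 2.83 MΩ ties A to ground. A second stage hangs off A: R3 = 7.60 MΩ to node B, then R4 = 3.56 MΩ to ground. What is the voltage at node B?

V_B ≈ 0.746 V

Looking into the second stage from A: R3 + R4 = 11.16 MΩ appears in parallel with R2.
Effective lower resistance at A: R2 ‖ 11.16 = 2.258 MΩ.
V_A = 9.07 × 2.258/(6.50 + 2.258) = 2.338 V.
V_B = V_A × 0.3190 = 0.7458 V.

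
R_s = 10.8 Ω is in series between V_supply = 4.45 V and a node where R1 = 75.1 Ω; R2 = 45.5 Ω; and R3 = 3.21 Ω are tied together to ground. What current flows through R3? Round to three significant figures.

I ≈ 0.292 A

Parallel bank: R_p = 1/(1/75.1 + 1/45.5 + 1/3.21) = 2.883 Ω.
Node voltage V_A = V_supply · R_p/(R_s + R_p) = 4.45 × 0.2107 = 0.9377 V.
I(R3) = V_A / R3 = 0.9377/3.21 = 0.2921 A.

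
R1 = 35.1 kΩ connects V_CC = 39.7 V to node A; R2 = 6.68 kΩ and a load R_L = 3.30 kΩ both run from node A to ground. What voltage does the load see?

First combine the lower leg with the load: R2 ‖ R_L = 2.209 kΩ.
Now apply the divider: V_out = 39.7 × 0.05920 = 2.350 V.

V_out ≈ 2.35 V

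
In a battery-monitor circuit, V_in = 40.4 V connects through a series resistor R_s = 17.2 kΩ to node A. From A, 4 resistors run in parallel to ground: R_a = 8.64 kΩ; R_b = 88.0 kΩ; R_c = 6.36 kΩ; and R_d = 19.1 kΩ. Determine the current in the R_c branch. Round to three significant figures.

Equivalent of the parallel group: R_p = 2.970 kΩ.
V_A by voltage divider: V_A = 40.4 × 2.970/(17.2 + 2.970) = 5.949 V.
Branch current I = V_A/R_c = 5.949/6.36 = 0.9354 mA.
(Check via current divider: I_total = 2.003 mA; share G_k/ΣG = 0.4670 → same result.)

I ≈ 0.935 mA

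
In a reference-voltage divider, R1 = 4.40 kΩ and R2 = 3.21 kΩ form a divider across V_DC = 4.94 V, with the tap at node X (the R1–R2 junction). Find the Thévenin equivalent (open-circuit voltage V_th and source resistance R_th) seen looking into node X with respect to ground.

With X open, the divider is unloaded: V_th = 4.94 × 3.21/7.610 = 2.084 V.
Looking into X with the source shorted: R_th = R1·R2/(R1+R2) = 4.400 × 3.21/7.610 = 1.856 kΩ.

V_th ≈ 2.08 V, R_th ≈ 1.86 kΩ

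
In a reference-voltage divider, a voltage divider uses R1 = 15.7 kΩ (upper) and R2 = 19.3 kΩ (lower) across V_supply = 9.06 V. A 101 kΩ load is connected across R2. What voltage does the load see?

R2 ‖ R_L = (19.3 × 101)/(19.3 + 101) = 16.20 kΩ.
Then V_out = V_supply · R2'/(R1 + R2') = 9.06 × 16.20/31.90 = 4.602 V.

V_out ≈ 4.60 V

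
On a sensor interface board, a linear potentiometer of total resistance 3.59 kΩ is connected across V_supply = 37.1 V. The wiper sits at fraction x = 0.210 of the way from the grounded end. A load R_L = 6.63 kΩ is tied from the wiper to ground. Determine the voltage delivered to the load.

The pot divides into 2.836 kΩ above the wiper and 0.7539 kΩ below.
(x·R_p) ‖ R_L = 0.6769 kΩ.
Then V_out = V_supply · 0.6769/(2.836 + 0.6769) = 7.149 V.

V_out ≈ 7.15 V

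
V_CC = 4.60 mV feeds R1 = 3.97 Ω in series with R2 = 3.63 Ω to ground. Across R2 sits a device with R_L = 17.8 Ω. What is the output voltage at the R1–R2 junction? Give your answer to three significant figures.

V_out ≈ 1.99 mV

The load sits in parallel with R2, giving an effective lower resistance R2' = R2·R_L/(R2+R_L) = 3.015 Ω.
Then V_out = V_CC · R2'/(R1 + R2') = 4.60 × 3.015/6.985 = 1.986 mV.
(Unloaded it would be 2.20 mV; the load pulls it down.)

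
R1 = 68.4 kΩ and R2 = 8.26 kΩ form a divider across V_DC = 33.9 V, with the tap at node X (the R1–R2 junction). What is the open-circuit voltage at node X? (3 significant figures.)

V_th ≈ 3.65 V

Open-circuit (no load on X): V_th = V_DC · R2/(R1 + R2) = 33.9 × 8.26/(68.40 + 8.26) = 3.653 V.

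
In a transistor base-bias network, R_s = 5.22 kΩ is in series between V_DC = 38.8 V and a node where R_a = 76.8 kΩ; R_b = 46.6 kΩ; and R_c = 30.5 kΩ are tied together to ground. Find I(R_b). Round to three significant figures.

I ≈ 0.616 mA

Combine the parallel branches: R_p = (1/76.8 + 1/46.6 + 1/30.5)⁻¹ = 14.87 kΩ.
V_A = 38.8 × 14.87/20.09 = 28.72 V.
Branch current I = V_A/R_b = 28.72/46.6 = 0.6162 mA.
(Check via current divider: I_total = 1.932 mA; share G_k/ΣG = 0.3190 → same result.)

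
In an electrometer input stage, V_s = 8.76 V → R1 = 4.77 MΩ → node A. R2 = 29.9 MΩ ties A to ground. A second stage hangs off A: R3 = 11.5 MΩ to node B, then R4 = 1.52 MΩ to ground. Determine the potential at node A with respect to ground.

Looking into the second stage from A: R3 + R4 = 13.02 MΩ appears in parallel with R2.
Effective lower resistance at A: R2 ‖ 13.02 = 9.070 MΩ.
So V_A = 8.76 × 0.6554 = 5.741 V.

V_A ≈ 5.74 V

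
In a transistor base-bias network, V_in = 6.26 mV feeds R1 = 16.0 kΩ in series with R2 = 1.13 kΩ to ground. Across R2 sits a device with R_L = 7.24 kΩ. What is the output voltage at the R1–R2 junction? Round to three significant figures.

V_out ≈ 0.360 mV

R2 ‖ R_L = (1.13 × 7.24)/(1.13 + 7.24) = 0.9774 kΩ.
Now apply the divider: V_out = 6.26 × 0.05757 = 0.3604 mV.
(Unloaded it would be 0.413 mV; the load pulls it down.)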